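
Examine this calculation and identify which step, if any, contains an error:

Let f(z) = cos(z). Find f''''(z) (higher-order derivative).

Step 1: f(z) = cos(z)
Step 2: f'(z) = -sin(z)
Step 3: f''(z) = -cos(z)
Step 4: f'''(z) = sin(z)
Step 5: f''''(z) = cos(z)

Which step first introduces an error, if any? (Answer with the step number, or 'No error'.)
No error

All steps in this derivation are correct.
The final answer f''''(z) = cos(z) is valid.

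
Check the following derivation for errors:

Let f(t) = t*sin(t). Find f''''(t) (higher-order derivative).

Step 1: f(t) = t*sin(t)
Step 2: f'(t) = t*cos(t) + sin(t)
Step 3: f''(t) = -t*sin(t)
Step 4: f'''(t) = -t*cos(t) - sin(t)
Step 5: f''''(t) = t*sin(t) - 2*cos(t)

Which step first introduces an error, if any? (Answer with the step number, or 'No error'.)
Step 3

Step 3 is incorrect due to a dropped term.
The step shows: -t*sin(t)
The correct value should be: -t*sin(t) + 2*cos(t)

Explanation: A term was dropped: the term 2*cos(t) was incorrectly omitted
The later steps are derived from this incorrect expression, so the error originates in Step 3.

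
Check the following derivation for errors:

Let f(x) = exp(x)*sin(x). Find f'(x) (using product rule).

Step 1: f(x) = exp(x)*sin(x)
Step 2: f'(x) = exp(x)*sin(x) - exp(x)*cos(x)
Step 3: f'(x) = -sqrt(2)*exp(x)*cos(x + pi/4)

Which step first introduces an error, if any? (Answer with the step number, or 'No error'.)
Step 2

Step 2 is incorrect due to a sign flip.
The step shows: exp(x)*sin(x) - exp(x)*cos(x)
The correct value should be: exp(x)*sin(x) + exp(x)*cos(x)

Explanation: The sign of one term was flipped: the term exp(x)*cos(x) was incorrectly written as -exp(x)*cos(x)
The later steps are derived from this incorrect expression, so the error originates in Step 2.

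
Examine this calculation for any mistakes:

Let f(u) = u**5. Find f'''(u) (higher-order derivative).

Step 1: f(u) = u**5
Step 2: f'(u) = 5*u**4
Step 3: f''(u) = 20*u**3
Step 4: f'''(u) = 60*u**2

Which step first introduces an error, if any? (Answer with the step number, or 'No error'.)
No error

All steps in this derivation are correct.
The final answer f'''(u) = 60*u**2 is valid.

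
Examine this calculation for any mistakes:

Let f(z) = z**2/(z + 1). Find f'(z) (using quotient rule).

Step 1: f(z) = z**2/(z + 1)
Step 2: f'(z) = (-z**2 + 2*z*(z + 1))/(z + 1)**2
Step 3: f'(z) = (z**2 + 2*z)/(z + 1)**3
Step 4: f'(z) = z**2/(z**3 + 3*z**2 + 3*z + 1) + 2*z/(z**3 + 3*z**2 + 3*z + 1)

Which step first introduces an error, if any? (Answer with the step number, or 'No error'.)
Step 3

Step 3 is incorrect due to a wrong exponent.
The step shows: (z**2 + 2*z)/(z + 1)**3
The correct value should be: (z**2 + 2*z)/(z + 1)**2

Explanation: The exponent -2 on z + 1 was incorrectly written as -3: the term (z**2 + 2*z)/(z + 1)**2 was incorrectly written as (z**2 + 2*z)/(z + 1)**3
The later steps are derived from this incorrect expression, so the error originates in Step 3.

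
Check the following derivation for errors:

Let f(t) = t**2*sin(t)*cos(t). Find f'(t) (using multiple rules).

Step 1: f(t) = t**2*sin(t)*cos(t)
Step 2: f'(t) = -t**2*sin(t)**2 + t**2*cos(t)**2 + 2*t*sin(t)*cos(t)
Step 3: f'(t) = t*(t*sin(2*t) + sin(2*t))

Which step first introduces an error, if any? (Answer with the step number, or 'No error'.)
Step 3

Step 3 is incorrect due to a wrong trig function.
The step shows: t*(t*sin(2*t) + sin(2*t))
The correct value should be: t*(t*cos(2*t) + sin(2*t))

Explanation: cos(2*t) was incorrectly written as sin(2*t): the term t*(t*cos(2*t) + sin(2*t)) was incorrectly written as t*(t*sin(2*t) + sin(2*t))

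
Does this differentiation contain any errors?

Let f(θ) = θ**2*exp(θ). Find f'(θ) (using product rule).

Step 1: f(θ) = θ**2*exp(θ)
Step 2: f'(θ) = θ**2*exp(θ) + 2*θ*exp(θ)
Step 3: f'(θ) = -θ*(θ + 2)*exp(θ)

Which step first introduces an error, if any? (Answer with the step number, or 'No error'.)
Step 3

Step 3 is incorrect due to a sign flip.
The step shows: -θ*(θ + 2)*exp(θ)
The correct value should be: θ*(θ + 2)*exp(θ)

Explanation: The sign of the whole expression was flipped: the term θ*(θ + 2)*exp(θ) was incorrectly written as -θ*(θ + 2)*exp(θ)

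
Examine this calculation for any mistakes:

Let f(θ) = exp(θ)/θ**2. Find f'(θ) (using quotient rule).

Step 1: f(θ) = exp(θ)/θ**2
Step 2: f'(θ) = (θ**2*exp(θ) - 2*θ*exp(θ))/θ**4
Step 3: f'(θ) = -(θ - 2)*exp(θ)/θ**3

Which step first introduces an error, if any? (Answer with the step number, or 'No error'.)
Step 3

Step 3 is incorrect due to a sign flip.
The step shows: -(θ - 2)*exp(θ)/θ**3
The correct value should be: (θ - 2)*exp(θ)/θ**3

Explanation: The sign of the whole expression was flipped: the term (θ - 2)*exp(θ)/θ**3 was incorrectly written as -(θ - 2)*exp(θ)/θ**3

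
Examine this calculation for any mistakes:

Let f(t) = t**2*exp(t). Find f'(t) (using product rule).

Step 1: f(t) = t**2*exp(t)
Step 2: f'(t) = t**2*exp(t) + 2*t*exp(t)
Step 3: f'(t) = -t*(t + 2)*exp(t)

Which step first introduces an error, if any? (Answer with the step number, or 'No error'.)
Step 3

Step 3 is incorrect due to a sign flip.
The step shows: -t*(t + 2)*exp(t)
The correct value should be: t*(t + 2)*exp(t)

Explanation: The sign of the whole expression was flipped: the term t*(t + 2)*exp(t) was incorrectly written as -t*(t + 2)*exp(t)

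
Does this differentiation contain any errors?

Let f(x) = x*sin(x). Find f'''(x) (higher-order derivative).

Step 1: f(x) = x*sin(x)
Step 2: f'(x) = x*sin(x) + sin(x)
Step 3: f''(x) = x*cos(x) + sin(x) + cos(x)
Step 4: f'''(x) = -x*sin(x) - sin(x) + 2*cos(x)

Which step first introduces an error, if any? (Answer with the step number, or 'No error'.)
Step 2

Step 2 is incorrect due to a wrong trig function.
The step shows: x*sin(x) + sin(x)
The correct value should be: x*cos(x) + sin(x)

Explanation: cos(x) was incorrectly written as sin(x): the term x*cos(x) was incorrectly written as x*sin(x)
The later steps are derived from this incorrect expression, so the error originates in Step 2.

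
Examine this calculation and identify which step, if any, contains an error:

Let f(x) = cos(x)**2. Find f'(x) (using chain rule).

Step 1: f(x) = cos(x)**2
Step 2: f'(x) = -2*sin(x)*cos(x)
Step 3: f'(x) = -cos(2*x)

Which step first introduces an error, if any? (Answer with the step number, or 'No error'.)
Step 3

Step 3 is incorrect due to a wrong trig function.
The step shows: -cos(2*x)
The correct value should be: -sin(2*x)

Explanation: sin(2*x) was incorrectly written as cos(2*x): the term -sin(2*x) was incorrectly written as -cos(2*x)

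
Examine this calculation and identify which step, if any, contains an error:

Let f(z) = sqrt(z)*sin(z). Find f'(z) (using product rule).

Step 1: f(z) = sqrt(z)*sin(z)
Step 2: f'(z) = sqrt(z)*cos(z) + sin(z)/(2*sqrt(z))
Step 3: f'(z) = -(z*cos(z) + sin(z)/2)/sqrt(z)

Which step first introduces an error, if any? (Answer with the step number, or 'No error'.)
Step 3

Step 3 is incorrect due to a sign flip.
The step shows: -(z*cos(z) + sin(z)/2)/sqrt(z)
The correct value should be: (z*cos(z) + sin(z)/2)/sqrt(z)

Explanation: The sign of the whole expression was flipped: the term (z*cos(z) + sin(z)/2)/sqrt(z) was incorrectly written as -(z*cos(z) + sin(z)/2)/sqrt(z)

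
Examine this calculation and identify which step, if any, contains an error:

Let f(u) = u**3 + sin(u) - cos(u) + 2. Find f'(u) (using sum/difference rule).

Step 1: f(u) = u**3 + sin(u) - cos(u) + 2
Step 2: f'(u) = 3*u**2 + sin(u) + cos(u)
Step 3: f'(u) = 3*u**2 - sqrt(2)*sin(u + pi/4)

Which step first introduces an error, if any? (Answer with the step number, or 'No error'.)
Step 3

Step 3 is incorrect due to a sign flip.
The step shows: 3*u**2 - sqrt(2)*sin(u + pi/4)
The correct value should be: 3*u**2 + sqrt(2)*sin(u + pi/4)

Explanation: The sign of one term was flipped: the term sqrt(2)*sin(u + pi/4) was incorrectly written as -sqrt(2)*sin(u + pi/4)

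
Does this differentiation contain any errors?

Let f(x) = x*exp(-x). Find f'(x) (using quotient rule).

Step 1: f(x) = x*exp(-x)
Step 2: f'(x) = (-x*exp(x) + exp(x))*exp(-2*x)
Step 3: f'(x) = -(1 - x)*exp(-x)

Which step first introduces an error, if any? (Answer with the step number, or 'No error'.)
Step 3

Step 3 is incorrect due to a sign flip.
The step shows: -(1 - x)*exp(-x)
The correct value should be: (1 - x)*exp(-x)

Explanation: The sign of the whole expression was flipped: the term (1 - x)*exp(-x) was incorrectly written as -(1 - x)*exp(-x)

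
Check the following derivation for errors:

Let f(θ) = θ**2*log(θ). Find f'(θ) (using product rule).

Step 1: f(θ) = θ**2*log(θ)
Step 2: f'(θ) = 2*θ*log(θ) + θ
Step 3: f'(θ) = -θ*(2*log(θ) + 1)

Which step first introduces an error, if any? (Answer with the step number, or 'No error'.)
Step 3

Step 3 is incorrect due to a sign flip.
The step shows: -θ*(2*log(θ) + 1)
The correct value should be: θ*(2*log(θ) + 1)

Explanation: The sign of the whole expression was flipped: the term θ*(2*log(θ) + 1) was incorrectly written as -θ*(2*log(θ) + 1)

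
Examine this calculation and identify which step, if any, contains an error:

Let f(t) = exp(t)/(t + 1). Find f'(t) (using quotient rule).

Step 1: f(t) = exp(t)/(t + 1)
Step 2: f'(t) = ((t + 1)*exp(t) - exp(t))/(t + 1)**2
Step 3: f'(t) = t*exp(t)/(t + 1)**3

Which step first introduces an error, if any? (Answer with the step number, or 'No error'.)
Step 3

Step 3 is incorrect due to a wrong exponent.
The step shows: t*exp(t)/(t + 1)**3
The correct value should be: t*exp(t)/(t + 1)**2

Explanation: The exponent -2 on t + 1 was incorrectly written as -3: the term t*exp(t)/(t + 1)**2 was incorrectly written as t*exp(t)/(t + 1)**3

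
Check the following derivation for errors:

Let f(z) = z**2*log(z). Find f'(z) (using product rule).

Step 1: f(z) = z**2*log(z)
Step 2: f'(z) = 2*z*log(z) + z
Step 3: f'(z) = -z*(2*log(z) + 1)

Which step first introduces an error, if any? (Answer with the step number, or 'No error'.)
Step 3

Step 3 is incorrect due to a sign flip.
The step shows: -z*(2*log(z) + 1)
The correct value should be: z*(2*log(z) + 1)

Explanation: The sign of the whole expression was flipped: the term z*(2*log(z) + 1) was incorrectly written as -z*(2*log(z) + 1)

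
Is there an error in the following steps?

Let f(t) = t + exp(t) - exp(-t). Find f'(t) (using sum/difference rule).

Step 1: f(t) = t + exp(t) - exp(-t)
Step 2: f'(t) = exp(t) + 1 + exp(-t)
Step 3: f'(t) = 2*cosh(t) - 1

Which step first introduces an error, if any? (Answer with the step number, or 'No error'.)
Step 3

Step 3 is incorrect due to a sign flip.
The step shows: 2*cosh(t) - 1
The correct value should be: 2*cosh(t) + 1

Explanation: The sign of one term was flipped: the term 1 was incorrectly written as -1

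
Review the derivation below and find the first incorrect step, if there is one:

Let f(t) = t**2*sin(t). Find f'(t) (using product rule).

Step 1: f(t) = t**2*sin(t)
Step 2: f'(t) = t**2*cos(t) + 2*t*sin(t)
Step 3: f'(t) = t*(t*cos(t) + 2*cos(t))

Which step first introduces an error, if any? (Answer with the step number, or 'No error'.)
Step 3

Step 3 is incorrect due to a wrong trig function.
The step shows: t*(t*cos(t) + 2*cos(t))
The correct value should be: t*(t*cos(t) + 2*sin(t))

Explanation: sin(t) was incorrectly written as cos(t): the term t*(t*cos(t) + 2*sin(t)) was incorrectly written as t*(t*cos(t) + 2*cos(t))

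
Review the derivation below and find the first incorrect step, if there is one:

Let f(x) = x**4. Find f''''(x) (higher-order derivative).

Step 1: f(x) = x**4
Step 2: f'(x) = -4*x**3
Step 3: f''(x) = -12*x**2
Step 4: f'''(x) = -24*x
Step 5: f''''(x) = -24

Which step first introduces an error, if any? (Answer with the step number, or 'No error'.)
Step 2

Step 2 is incorrect due to a sign flip.
The step shows: -4*x**3
The correct value should be: 4*x**3

Explanation: The sign of the whole expression was flipped: the term 4*x**3 was incorrectly written as -4*x**3
The later steps are derived from this incorrect expression, so the error originates in Step 2.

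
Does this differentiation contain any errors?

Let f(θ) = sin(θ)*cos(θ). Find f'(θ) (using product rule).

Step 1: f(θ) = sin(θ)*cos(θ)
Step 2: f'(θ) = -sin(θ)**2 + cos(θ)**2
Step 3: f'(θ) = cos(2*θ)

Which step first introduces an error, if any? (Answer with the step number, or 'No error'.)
No error

All steps in this derivation are correct.
The final answer f'(θ) = cos(2*θ) is valid.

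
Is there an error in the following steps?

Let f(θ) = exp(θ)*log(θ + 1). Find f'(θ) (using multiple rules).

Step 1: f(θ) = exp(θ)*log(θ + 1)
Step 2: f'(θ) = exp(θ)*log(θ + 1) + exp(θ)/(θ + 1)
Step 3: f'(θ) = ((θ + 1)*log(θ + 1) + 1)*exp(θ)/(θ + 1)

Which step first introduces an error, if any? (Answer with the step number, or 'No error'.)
No error

All steps in this derivation are correct.
The final answer f'(θ) = ((θ + 1)*log(θ + 1) + 1)*exp(θ)/(θ + 1) is valid.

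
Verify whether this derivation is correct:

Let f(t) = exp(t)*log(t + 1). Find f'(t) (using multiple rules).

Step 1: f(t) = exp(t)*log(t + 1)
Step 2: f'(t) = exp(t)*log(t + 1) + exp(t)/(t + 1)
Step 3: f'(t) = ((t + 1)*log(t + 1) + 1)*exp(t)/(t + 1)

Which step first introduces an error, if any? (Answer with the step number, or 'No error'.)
No error

All steps in this derivation are correct.
The final answer f'(t) = ((t + 1)*log(t + 1) + 1)*exp(t)/(t + 1) is valid.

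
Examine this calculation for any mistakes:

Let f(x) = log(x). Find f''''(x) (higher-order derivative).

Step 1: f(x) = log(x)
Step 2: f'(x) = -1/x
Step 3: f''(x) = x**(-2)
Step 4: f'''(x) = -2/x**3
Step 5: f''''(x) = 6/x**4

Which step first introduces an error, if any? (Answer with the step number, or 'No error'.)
Step 2

Step 2 is incorrect due to a sign flip.
The step shows: -1/x
The correct value should be: 1/x

Explanation: The sign of the whole expression was flipped: the term 1/x was incorrectly written as -1/x
The later steps are derived from this incorrect expression, so the error originates in Step 2.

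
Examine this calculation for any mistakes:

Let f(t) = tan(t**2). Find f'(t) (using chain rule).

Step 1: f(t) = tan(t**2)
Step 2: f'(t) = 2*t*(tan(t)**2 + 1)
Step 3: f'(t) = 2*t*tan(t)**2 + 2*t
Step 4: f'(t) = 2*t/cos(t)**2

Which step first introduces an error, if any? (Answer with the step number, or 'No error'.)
Step 2

Step 2 is incorrect due to a wrong exponent.
The step shows: 2*t*(tan(t)**2 + 1)
The correct value should be: 2*t*(tan(t**2)**2 + 1)

Explanation: The exponent 2 on t was incorrectly written as 1: the term 2*t*(tan(t**2)**2 + 1) was incorrectly written as 2*t*(tan(t)**2 + 1)
The later steps are derived from this incorrect expression, so the error originates in Step 2.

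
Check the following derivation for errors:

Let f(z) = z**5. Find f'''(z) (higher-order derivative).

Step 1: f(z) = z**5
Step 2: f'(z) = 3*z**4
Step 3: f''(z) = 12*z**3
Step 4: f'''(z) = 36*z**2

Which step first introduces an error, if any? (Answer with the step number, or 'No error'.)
Step 2

Step 2 is incorrect due to a wrong coefficient.
The step shows: 3*z**4
The correct value should be: 5*z**4

Explanation: The coefficient 5 was incorrectly written as 3: the term 5*z**4 was incorrectly written as 3*z**4
The later steps are derived from this incorrect expression, so the error originates in Step 2.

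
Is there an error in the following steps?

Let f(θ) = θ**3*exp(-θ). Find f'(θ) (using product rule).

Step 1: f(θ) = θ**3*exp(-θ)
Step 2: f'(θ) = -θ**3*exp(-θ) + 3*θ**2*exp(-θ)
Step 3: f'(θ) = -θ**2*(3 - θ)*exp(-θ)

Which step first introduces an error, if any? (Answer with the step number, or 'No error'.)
Step 3

Step 3 is incorrect due to a sign flip.
The step shows: -θ**2*(3 - θ)*exp(-θ)
The correct value should be: θ**2*(3 - θ)*exp(-θ)

Explanation: The sign of the whole expression was flipped: the term θ**2*(3 - θ)*exp(-θ) was incorrectly written as -θ**2*(3 - θ)*exp(-θ)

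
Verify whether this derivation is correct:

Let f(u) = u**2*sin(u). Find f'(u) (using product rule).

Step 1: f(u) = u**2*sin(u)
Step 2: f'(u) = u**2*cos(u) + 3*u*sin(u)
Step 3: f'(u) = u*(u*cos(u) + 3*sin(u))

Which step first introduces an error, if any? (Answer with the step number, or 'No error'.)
Step 2

Step 2 is incorrect due to a wrong coefficient.
The step shows: u**2*cos(u) + 3*u*sin(u)
The correct value should be: u**2*cos(u) + 2*u*sin(u)

Explanation: The coefficient 2 was incorrectly written as 3: the term 2*u*sin(u) was incorrectly written as 3*u*sin(u)
The later steps are derived from this incorrect expression, so the error originates in Step 2.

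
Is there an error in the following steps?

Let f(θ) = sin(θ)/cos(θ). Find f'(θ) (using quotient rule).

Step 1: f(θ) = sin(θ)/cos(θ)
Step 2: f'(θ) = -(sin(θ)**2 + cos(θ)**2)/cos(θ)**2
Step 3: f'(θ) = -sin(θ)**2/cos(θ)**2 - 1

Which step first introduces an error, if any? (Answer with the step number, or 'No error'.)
Step 2

Step 2 is incorrect due to a sign flip.
The step shows: -(sin(θ)**2 + cos(θ)**2)/cos(θ)**2
The correct value should be: (sin(θ)**2 + cos(θ)**2)/cos(θ)**2

Explanation: The sign of the whole expression was flipped: the term (sin(θ)**2 + cos(θ)**2)/cos(θ)**2 was incorrectly written as -(sin(θ)**2 + cos(θ)**2)/cos(θ)**2
The later steps are derived from this incorrect expression, so the error originates in Step 2.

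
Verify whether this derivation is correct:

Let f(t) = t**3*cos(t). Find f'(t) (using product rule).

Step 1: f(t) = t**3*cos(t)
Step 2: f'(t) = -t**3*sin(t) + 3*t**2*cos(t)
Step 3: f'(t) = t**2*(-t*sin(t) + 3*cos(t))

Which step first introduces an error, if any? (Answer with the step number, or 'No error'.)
No error

All steps in this derivation are correct.
The final answer f'(t) = t**2*(-t*sin(t) + 3*cos(t)) is valid.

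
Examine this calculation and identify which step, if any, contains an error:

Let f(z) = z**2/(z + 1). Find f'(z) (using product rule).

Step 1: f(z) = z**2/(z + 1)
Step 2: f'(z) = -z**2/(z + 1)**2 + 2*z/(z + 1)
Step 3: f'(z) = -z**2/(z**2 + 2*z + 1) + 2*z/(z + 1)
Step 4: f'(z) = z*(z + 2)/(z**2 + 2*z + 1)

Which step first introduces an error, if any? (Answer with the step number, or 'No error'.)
No error

All steps in this derivation are correct.
The final answer f'(z) = z*(z + 2)/(z**2 + 2*z + 1) is valid.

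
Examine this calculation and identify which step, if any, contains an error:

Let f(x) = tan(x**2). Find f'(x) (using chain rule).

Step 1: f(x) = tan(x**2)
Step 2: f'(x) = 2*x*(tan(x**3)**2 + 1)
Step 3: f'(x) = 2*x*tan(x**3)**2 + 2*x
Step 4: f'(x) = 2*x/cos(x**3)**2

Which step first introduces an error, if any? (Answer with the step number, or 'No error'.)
Step 2

Step 2 is incorrect due to a wrong exponent.
The step shows: 2*x*(tan(x**3)**2 + 1)
The correct value should be: 2*x*(tan(x**2)**2 + 1)

Explanation: The exponent 2 on x was incorrectly written as 3: the term 2*x*(tan(x**2)**2 + 1) was incorrectly written as 2*x*(tan(x**3)**2 + 1)
The later steps are derived from this incorrect expression, so the error originates in Step 2.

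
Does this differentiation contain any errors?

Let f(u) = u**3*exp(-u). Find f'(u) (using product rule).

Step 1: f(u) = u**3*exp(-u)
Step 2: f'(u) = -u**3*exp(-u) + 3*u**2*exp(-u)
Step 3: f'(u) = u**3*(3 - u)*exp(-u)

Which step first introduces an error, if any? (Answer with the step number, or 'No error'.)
Step 3

Step 3 is incorrect due to a wrong exponent.
The step shows: u**3*(3 - u)*exp(-u)
The correct value should be: u**2*(3 - u)*exp(-u)

Explanation: The exponent 2 on u was incorrectly written as 3: the term u**2*(3 - u)*exp(-u) was incorrectly written as u**3*(3 - u)*exp(-u)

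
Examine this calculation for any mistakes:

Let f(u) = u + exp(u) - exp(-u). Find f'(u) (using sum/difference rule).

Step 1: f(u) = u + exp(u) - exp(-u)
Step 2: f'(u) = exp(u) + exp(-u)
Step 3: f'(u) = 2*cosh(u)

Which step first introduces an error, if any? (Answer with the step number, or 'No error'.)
Step 2

Step 2 is incorrect due to a dropped term.
The step shows: exp(u) + exp(-u)
The correct value should be: exp(u) + 1 + exp(-u)

Explanation: A term was dropped: the term 1 was incorrectly omitted
The later steps are derived from this incorrect expression, so the error originates in Step 2.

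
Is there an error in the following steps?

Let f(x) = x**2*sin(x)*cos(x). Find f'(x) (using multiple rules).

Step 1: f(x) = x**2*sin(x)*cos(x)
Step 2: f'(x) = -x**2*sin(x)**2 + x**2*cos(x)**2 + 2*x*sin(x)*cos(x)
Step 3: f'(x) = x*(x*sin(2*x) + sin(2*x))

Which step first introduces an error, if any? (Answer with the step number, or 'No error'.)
Step 3

Step 3 is incorrect due to a wrong trig function.
The step shows: x*(x*sin(2*x) + sin(2*x))
The correct value should be: x*(x*cos(2*x) + sin(2*x))

Explanation: cos(2*x) was incorrectly written as sin(2*x): the term x*(x*cos(2*x) + sin(2*x)) was incorrectly written as x*(x*sin(2*x) + sin(2*x))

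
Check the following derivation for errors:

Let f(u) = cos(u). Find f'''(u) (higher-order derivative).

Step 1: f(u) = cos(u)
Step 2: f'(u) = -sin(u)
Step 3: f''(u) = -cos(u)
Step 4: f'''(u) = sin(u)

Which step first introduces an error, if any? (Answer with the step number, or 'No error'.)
No error

All steps in this derivation are correct.
The final answer f'''(u) = sin(u) is valid.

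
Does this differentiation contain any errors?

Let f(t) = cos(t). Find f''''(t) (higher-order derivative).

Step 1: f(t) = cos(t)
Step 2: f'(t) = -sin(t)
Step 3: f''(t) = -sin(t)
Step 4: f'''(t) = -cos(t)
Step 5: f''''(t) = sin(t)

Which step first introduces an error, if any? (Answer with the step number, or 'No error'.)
Step 3

Step 3 is incorrect due to a wrong trig function.
The step shows: -sin(t)
The correct value should be: -cos(t)

Explanation: cos(t) was incorrectly written as sin(t): the term -cos(t) was incorrectly written as -sin(t)
The later steps are derived from this incorrect expression, so the error originates in Step 3.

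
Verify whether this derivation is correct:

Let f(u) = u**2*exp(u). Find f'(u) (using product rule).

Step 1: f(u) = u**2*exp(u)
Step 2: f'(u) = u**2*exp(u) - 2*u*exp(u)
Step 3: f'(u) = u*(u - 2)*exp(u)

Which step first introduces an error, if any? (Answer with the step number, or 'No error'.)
Step 2

Step 2 is incorrect due to a sign flip.
The step shows: u**2*exp(u) - 2*u*exp(u)
The correct value should be: u**2*exp(u) + 2*u*exp(u)

Explanation: The sign of one term was flipped: the term 2*u*exp(u) was incorrectly written as -2*u*exp(u)
The later steps are derived from this incorrect expression, so the error originates in Step 2.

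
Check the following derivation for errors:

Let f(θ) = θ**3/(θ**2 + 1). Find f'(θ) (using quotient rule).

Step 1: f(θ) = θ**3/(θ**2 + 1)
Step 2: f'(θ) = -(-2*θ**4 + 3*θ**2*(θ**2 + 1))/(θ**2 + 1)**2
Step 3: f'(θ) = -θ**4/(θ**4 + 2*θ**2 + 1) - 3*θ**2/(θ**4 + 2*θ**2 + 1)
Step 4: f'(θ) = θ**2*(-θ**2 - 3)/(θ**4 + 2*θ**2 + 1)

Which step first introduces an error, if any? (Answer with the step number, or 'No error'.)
Step 2

Step 2 is incorrect due to a sign flip.
The step shows: -(-2*θ**4 + 3*θ**2*(θ**2 + 1))/(θ**2 + 1)**2
The correct value should be: (-2*θ**4 + 3*θ**2*(θ**2 + 1))/(θ**2 + 1)**2

Explanation: The sign of the whole expression was flipped: the term (-2*θ**4 + 3*θ**2*(θ**2 + 1))/(θ**2 + 1)**2 was incorrectly written as -(-2*θ**4 + 3*θ**2*(θ**2 + 1))/(θ**2 + 1)**2
The later steps are derived from this incorrect expression, so the error originates in Step 2.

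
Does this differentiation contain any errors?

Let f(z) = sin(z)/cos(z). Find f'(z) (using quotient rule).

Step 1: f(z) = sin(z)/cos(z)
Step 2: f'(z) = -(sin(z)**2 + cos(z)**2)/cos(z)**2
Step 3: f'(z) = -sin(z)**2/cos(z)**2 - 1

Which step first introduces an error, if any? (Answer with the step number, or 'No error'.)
Step 2

Step 2 is incorrect due to a sign flip.
The step shows: -(sin(z)**2 + cos(z)**2)/cos(z)**2
The correct value should be: (sin(z)**2 + cos(z)**2)/cos(z)**2

Explanation: The sign of the whole expression was flipped: the term (sin(z)**2 + cos(z)**2)/cos(z)**2 was incorrectly written as -(sin(z)**2 + cos(z)**2)/cos(z)**2
The later steps are derived from this incorrect expression, so the error originates in Step 2.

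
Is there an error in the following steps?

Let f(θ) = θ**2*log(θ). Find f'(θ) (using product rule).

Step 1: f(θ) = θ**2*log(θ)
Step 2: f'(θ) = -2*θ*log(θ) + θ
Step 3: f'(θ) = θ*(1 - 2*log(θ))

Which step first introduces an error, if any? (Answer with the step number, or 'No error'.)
Step 2

Step 2 is incorrect due to a sign flip.
The step shows: -2*θ*log(θ) + θ
The correct value should be: 2*θ*log(θ) + θ

Explanation: The sign of one term was flipped: the term 2*θ*log(θ) was incorrectly written as -2*θ*log(θ)
The later steps are derived from this incorrect expression, so the error originates in Step 2.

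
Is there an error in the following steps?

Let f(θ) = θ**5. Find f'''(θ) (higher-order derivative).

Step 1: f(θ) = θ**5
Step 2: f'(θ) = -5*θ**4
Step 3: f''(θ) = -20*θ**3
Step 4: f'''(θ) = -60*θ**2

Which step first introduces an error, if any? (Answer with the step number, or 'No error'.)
Step 2

Step 2 is incorrect due to a sign flip.
The step shows: -5*θ**4
The correct value should be: 5*θ**4

Explanation: The sign of the whole expression was flipped: the term 5*θ**4 was incorrectly written as -5*θ**4
The later steps are derived from this incorrect expression, so the error originates in Step 2.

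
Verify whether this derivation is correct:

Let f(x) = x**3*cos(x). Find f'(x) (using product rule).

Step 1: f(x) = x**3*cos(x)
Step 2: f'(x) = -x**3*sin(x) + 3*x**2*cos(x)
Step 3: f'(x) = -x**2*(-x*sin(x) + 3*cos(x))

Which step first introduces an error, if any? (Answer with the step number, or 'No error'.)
Step 3

Step 3 is incorrect due to a sign flip.
The step shows: -x**2*(-x*sin(x) + 3*cos(x))
The correct value should be: x**2*(-x*sin(x) + 3*cos(x))

Explanation: The sign of the whole expression was flipped: the term x**2*(-x*sin(x) + 3*cos(x)) was incorrectly written as -x**2*(-x*sin(x) + 3*cos(x))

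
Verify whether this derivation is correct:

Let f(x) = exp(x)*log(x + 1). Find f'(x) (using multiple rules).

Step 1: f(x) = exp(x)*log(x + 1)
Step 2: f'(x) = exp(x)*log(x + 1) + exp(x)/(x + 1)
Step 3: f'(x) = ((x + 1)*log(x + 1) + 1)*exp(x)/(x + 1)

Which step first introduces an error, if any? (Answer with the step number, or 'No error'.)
No error

All steps in this derivation are correct.
The final answer f'(x) = ((x + 1)*log(x + 1) + 1)*exp(x)/(x + 1) is valid.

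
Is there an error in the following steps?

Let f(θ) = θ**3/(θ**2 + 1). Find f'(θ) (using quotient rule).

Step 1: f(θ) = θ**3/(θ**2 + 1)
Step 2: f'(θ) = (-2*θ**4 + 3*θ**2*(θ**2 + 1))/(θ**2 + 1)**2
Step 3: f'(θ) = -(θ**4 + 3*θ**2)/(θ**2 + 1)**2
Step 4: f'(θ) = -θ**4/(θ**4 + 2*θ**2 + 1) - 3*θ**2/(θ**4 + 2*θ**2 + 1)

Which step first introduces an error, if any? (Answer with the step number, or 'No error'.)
Step 3

Step 3 is incorrect due to a sign flip.
The step shows: -(θ**4 + 3*θ**2)/(θ**2 + 1)**2
The correct value should be: (θ**4 + 3*θ**2)/(θ**2 + 1)**2

Explanation: The sign of the whole expression was flipped: the term (θ**4 + 3*θ**2)/(θ**2 + 1)**2 was incorrectly written as -(θ**4 + 3*θ**2)/(θ**2 + 1)**2
The later steps are derived from this incorrect expression, so the error originates in Step 3.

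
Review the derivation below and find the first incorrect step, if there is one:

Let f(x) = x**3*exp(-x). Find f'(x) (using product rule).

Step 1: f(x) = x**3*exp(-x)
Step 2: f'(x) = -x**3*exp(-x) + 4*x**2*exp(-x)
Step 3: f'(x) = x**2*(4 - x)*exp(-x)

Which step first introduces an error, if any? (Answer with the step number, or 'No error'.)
Step 2

Step 2 is incorrect due to a wrong coefficient.
The step shows: -x**3*exp(-x) + 4*x**2*exp(-x)
The correct value should be: -x**3*exp(-x) + 3*x**2*exp(-x)

Explanation: The coefficient 3 was incorrectly written as 4: the term 3*x**2*exp(-x) was incorrectly written as 4*x**2*exp(-x)
The later steps are derived from this incorrect expression, so the error originates in Step 2.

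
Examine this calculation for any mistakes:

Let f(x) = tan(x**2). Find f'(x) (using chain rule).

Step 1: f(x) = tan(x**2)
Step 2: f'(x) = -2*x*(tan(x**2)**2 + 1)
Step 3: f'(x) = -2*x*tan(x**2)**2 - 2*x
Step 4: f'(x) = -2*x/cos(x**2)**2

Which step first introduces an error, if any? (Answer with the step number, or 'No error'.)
Step 2

Step 2 is incorrect due to a sign flip.
The step shows: -2*x*(tan(x**2)**2 + 1)
The correct value should be: 2*x*(tan(x**2)**2 + 1)

Explanation: The sign of the whole expression was flipped: the term 2*x*(tan(x**2)**2 + 1) was incorrectly written as -2*x*(tan(x**2)**2 + 1)
The later steps are derived from this incorrect expression, so the error originates in Step 2.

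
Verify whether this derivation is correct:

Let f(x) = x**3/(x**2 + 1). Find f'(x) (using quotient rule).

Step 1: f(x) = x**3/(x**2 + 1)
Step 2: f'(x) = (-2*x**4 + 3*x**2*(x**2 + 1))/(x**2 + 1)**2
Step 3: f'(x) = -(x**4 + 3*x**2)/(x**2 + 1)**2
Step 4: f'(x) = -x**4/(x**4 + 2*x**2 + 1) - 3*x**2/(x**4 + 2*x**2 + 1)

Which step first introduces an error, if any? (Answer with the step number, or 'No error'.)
Step 3

Step 3 is incorrect due to a sign flip.
The step shows: -(x**4 + 3*x**2)/(x**2 + 1)**2
The correct value should be: (x**4 + 3*x**2)/(x**2 + 1)**2

Explanation: The sign of the whole expression was flipped: the term (x**4 + 3*x**2)/(x**2 + 1)**2 was incorrectly written as -(x**4 + 3*x**2)/(x**2 + 1)**2
The later steps are derived from this incorrect expression, so the error originates in Step 3.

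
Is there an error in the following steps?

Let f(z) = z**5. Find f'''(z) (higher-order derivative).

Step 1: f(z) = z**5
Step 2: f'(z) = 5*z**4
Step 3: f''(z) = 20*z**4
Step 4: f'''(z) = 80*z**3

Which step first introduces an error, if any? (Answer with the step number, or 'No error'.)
Step 3

Step 3 is incorrect due to a wrong exponent.
The step shows: 20*z**4
The correct value should be: 20*z**3

Explanation: The exponent 3 on z was incorrectly written as 4: the term 20*z**3 was incorrectly written as 20*z**4
The later steps are derived from this incorrect expression, so the error originates in Step 3.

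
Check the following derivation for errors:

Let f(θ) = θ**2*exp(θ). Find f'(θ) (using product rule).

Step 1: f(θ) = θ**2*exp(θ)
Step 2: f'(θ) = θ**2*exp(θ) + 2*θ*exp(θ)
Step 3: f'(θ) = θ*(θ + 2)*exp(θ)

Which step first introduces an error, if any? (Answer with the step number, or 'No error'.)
No error

All steps in this derivation are correct.
The final answer f'(θ) = θ*(θ + 2)*exp(θ) is valid.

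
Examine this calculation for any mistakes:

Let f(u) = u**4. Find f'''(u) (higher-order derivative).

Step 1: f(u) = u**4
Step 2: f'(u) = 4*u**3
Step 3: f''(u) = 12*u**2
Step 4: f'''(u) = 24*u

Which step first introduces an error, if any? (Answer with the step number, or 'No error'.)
No error

All steps in this derivation are correct.
The final answer f'''(u) = 24*u is valid.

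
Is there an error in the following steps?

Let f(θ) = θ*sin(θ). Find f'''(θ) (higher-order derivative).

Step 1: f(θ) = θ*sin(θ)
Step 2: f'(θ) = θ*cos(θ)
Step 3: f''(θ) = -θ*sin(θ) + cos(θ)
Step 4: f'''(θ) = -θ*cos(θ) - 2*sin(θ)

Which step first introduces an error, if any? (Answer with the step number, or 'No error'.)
Step 2

Step 2 is incorrect due to a dropped term.
The step shows: θ*cos(θ)
The correct value should be: θ*cos(θ) + sin(θ)

Explanation: A term was dropped: the term sin(θ) was incorrectly omitted
The later steps are derived from this incorrect expression, so the error originates in Step 2.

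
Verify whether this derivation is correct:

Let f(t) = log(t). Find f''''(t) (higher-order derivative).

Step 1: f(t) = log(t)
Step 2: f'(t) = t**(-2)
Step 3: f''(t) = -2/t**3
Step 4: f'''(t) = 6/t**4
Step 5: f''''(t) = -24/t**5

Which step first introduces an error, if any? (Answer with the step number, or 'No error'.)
Step 2

Step 2 is incorrect due to a wrong exponent.
The step shows: t**(-2)
The correct value should be: 1/t

Explanation: The exponent -1 on t was incorrectly written as -2: the term 1/t was incorrectly written as t**(-2)
The later steps are derived from this incorrect expression, so the error originates in Step 2.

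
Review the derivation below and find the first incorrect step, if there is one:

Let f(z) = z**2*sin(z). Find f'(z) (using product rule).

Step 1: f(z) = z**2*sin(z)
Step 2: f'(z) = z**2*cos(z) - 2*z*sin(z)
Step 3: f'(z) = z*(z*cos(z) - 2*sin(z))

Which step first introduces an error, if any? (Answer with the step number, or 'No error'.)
Step 2

Step 2 is incorrect due to a sign flip.
The step shows: z**2*cos(z) - 2*z*sin(z)
The correct value should be: z**2*cos(z) + 2*z*sin(z)

Explanation: The sign of one term was flipped: the term 2*z*sin(z) was incorrectly written as -2*z*sin(z)
The later steps are derived from this incorrect expression, so the error originates in Step 2.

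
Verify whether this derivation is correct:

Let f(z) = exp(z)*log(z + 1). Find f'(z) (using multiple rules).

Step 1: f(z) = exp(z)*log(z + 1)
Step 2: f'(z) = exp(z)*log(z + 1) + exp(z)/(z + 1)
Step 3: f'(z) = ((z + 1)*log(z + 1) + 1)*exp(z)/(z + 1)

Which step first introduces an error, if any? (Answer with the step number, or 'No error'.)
No error

All steps in this derivation are correct.
The final answer f'(z) = ((z + 1)*log(z + 1) + 1)*exp(z)/(z + 1) is valid.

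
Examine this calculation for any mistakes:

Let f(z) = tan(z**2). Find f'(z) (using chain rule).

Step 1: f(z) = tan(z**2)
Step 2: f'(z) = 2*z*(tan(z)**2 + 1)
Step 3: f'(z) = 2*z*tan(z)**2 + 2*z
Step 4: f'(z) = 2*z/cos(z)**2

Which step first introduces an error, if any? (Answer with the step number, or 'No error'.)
Step 2

Step 2 is incorrect due to a wrong exponent.
The step shows: 2*z*(tan(z)**2 + 1)
The correct value should be: 2*z*(tan(z**2)**2 + 1)

Explanation: The exponent 2 on z was incorrectly written as 1: the term 2*z*(tan(z**2)**2 + 1) was incorrectly written as 2*z*(tan(z)**2 + 1)
The later steps are derived from this incorrect expression, so the error originates in Step 2.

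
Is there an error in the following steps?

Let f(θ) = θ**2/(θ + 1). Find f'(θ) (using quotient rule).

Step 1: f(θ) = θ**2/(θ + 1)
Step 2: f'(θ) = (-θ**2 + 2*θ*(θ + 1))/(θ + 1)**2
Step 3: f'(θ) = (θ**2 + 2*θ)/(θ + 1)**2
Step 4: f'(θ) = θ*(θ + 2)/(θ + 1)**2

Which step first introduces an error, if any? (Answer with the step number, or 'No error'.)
No error

All steps in this derivation are correct.
The final answer f'(θ) = θ*(θ + 2)/(θ + 1)**2 is valid.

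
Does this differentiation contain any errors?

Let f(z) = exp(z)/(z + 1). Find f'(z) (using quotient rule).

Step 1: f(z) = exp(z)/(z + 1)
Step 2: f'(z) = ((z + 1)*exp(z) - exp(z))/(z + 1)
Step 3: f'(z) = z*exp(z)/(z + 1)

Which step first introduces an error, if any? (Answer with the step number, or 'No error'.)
Step 2

Step 2 is incorrect due to a wrong exponent.
The step shows: ((z + 1)*exp(z) - exp(z))/(z + 1)
The correct value should be: ((z + 1)*exp(z) - exp(z))/(z + 1)**2

Explanation: The exponent -2 on z + 1 was incorrectly written as -1: the term ((z + 1)*exp(z) - exp(z))/(z + 1)**2 was incorrectly written as ((z + 1)*exp(z) - exp(z))/(z + 1)
The later steps are derived from this incorrect expression, so the error originates in Step 2.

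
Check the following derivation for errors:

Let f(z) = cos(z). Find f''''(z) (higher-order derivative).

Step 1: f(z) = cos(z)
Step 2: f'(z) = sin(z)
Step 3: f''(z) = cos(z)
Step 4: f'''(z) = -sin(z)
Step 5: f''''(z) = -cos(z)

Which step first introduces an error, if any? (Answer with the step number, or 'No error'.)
Step 2

Step 2 is incorrect due to a sign flip.
The step shows: sin(z)
The correct value should be: -sin(z)

Explanation: The sign of the whole expression was flipped: the term -sin(z) was incorrectly written as sin(z)
The later steps are derived from this incorrect expression, so the error originates in Step 2.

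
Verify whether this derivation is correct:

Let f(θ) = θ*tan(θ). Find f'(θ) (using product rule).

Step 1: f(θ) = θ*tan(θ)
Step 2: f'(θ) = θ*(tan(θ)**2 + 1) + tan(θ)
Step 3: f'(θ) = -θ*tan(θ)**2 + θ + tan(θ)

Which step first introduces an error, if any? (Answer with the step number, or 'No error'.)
Step 3

Step 3 is incorrect due to a sign flip.
The step shows: -θ*tan(θ)**2 + θ + tan(θ)
The correct value should be: θ*tan(θ)**2 + θ + tan(θ)

Explanation: The sign of one term was flipped: the term θ*tan(θ)**2 was incorrectly written as -θ*tan(θ)**2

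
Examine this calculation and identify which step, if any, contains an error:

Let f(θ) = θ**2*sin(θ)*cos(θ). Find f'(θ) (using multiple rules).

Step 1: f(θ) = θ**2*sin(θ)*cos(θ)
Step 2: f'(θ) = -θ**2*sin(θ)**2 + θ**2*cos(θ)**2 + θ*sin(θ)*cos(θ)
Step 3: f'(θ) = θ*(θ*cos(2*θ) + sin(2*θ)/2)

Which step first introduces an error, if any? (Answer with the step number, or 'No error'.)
Step 2

Step 2 is incorrect due to a wrong coefficient.
The step shows: -θ**2*sin(θ)**2 + θ**2*cos(θ)**2 + θ*sin(θ)*cos(θ)
The correct value should be: -θ**2*sin(θ)**2 + θ**2*cos(θ)**2 + 2*θ*sin(θ)*cos(θ)

Explanation: The coefficient 2 was incorrectly written as 1: the term 2*θ*sin(θ)*cos(θ) was incorrectly written as θ*sin(θ)*cos(θ)
The later steps are derived from this incorrect expression, so the error originates in Step 2.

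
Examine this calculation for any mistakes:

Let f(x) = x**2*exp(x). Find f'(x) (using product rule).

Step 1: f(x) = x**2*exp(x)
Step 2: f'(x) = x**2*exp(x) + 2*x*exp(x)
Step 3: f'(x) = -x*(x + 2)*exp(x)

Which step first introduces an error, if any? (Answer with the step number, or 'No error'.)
Step 3

Step 3 is incorrect due to a sign flip.
The step shows: -x*(x + 2)*exp(x)
The correct value should be: x*(x + 2)*exp(x)

Explanation: The sign of the whole expression was flipped: the term x*(x + 2)*exp(x) was incorrectly written as -x*(x + 2)*exp(x)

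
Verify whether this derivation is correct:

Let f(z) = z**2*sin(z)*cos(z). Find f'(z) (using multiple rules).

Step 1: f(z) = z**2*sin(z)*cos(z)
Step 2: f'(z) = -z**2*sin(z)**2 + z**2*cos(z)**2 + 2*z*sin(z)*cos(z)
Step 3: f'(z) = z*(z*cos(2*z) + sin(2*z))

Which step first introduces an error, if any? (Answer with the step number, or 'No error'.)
No error

All steps in this derivation are correct.
The final answer f'(z) = z*(z*cos(2*z) + sin(2*z)) is valid.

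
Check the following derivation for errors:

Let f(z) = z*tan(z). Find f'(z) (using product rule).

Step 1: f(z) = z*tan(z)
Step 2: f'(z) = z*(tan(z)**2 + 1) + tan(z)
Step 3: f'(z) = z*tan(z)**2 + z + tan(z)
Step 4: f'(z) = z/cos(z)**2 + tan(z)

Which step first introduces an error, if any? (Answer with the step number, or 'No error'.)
No error

All steps in this derivation are correct.
The final answer f'(z) = z/cos(z)**2 + tan(z) is valid.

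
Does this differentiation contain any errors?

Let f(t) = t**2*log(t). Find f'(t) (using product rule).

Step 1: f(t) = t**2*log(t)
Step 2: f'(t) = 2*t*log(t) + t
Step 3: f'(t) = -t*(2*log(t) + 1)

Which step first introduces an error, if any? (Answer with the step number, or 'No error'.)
Step 3

Step 3 is incorrect due to a sign flip.
The step shows: -t*(2*log(t) + 1)
The correct value should be: t*(2*log(t) + 1)

Explanation: The sign of the whole expression was flipped: the term t*(2*log(t) + 1) was incorrectly written as -t*(2*log(t) + 1)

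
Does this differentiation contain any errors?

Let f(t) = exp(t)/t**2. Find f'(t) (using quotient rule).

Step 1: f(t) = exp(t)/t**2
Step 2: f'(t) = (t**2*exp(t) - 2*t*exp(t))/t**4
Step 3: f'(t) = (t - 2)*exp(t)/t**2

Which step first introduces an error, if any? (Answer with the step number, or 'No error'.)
Step 3

Step 3 is incorrect due to a wrong exponent.
The step shows: (t - 2)*exp(t)/t**2
The correct value should be: (t - 2)*exp(t)/t**3

Explanation: The exponent -3 on t was incorrectly written as -2: the term (t - 2)*exp(t)/t**3 was incorrectly written as (t - 2)*exp(t)/t**2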